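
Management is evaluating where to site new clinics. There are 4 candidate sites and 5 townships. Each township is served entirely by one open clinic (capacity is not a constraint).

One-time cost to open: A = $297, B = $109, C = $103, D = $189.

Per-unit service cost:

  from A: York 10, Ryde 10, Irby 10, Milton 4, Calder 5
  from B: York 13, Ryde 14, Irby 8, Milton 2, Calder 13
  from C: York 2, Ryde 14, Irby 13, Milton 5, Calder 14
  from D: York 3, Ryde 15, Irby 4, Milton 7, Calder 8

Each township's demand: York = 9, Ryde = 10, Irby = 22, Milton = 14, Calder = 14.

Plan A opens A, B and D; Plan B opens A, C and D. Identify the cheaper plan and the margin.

Plan A: {A, B, D}: York→D 3·9=27, Ryde→A 10·10=100, Irby→D 4·22=88, Milton→B 2·14=28, Calder→A 5·14=70. Service 313; fixed 595; total 908.
Plan B: {A, C, D}: York→C 2·9=18, Ryde→A 10·10=100, Irby→D 4·22=88, Milton→A 4·14=56, Calder→A 5·14=70. Service 332; fixed 589; total 921.
Difference: |908 − 921| = 13.

Plan A is cheaper by 13.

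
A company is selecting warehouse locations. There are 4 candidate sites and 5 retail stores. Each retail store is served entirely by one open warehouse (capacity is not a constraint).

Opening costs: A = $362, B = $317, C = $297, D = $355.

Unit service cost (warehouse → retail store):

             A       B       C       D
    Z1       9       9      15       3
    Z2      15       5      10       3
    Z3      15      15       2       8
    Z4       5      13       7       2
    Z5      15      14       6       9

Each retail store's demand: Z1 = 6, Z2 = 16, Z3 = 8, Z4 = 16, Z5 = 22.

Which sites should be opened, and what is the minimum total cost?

Open D only; minimum total cost 715.

For any fixed open set, each retail store goes to its cheapest open site; total = fixed + service.
{D}: Z1→D 3·6=18, Z2→D 3·16=48, Z3→D 8·8=64, Z4→D 2·16=32, Z5→D 9·22=198. Service 360; fixed 355; total 715.
{C}: service 510 + fixed 297 = 807
{C, D}: Z1→D 3·6=18, Z2→D 3·16=48, Z3→C 2·8=16, Z4→D 2·16=32, Z5→C 6·22=132. Service 246; fixed 652; total 898.
{A, B, C, D}: service 246 + fixed 1331 = 1577
No other subset beats 715.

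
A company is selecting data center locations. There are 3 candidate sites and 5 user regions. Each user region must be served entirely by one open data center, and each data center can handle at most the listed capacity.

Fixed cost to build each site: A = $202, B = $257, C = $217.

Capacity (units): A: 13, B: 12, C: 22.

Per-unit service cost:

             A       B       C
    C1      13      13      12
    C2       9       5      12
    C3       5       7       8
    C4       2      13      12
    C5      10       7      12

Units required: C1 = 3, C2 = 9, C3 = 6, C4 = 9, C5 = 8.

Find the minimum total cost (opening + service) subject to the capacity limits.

Open {A, B, C}: C1→C 12·3=36, C2→B 5·9=45, C3→C 8·6=48, C4→A 2·9=18, C5→C 12·8=96.
Loads: A carries 9/13, B carries 9/12, C carries 17/22. Service 243; fixed 676; total 919.
Next best feasible plan costs 922.

Minimum total cost: 919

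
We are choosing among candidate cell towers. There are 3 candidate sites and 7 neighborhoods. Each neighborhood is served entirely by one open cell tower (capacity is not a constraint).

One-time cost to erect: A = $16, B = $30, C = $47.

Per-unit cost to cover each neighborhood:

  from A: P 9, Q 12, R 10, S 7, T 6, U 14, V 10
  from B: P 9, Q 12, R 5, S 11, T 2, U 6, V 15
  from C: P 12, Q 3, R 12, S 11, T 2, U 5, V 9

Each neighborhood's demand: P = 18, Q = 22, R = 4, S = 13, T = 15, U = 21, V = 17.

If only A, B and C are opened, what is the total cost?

Total cost: 720

Each neighborhood is assigned to its cheapest site among the open ones.
{A, B, C}: P→A 9·18=162, Q→C 3·22=66, R→B 5·4=20, S→A 7·13=91, T→B 2·15=30, U→C 5·21=105, V→C 9·17=153. Service 627; fixed 93; total 720.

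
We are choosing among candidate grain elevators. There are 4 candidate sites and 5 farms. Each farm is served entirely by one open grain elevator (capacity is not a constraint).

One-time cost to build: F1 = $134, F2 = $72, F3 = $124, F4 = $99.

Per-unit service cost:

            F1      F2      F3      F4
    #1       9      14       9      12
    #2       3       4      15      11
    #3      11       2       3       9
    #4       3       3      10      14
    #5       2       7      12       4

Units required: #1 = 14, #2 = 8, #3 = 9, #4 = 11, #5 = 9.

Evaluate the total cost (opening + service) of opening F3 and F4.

Total cost: 610

Each farm is assigned to its cheapest site among the open ones.
{F3, F4}: #1→F3 9·14=126, #2→F4 11·8=88, #3→F3 3·9=27, #4→F3 10·11=110, #5→F4 4·9=36. Service 387; fixed 223; total 610.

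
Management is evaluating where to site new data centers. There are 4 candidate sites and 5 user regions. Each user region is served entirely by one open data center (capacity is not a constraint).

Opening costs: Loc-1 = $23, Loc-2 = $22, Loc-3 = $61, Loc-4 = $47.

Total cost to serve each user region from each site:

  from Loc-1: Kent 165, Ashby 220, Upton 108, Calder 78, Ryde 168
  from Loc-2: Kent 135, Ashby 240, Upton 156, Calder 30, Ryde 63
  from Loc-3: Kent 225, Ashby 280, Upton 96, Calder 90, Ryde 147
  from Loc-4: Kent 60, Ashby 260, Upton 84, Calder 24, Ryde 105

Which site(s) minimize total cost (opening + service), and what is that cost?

Open Loc-2 and Loc-4; minimum total cost 540.

For any fixed open set, each user region goes to its cheapest open site; total = fixed + service.
{Loc-2, Loc-4}: Kent→Loc-4 60, Ashby→Loc-2 240, Upton→Loc-4 84, Calder→Loc-4 24, Ryde→Loc-2 63. Service 471; fixed 69; total 540.
{Loc-1, Loc-2, Loc-4}: service 451 + fixed 92 = 543
{Loc-1, Loc-4}: Kent→Loc-4 60, Ashby→Loc-1 220, Upton→Loc-4 84, Calder→Loc-4 24, Ryde→Loc-4 105. Service 493; fixed 70; total 563.
{Loc-1, Loc-2, Loc-3, Loc-4}: Kent→Loc-4 60, Ashby→Loc-1 220, Upton→Loc-4 84, Calder→Loc-4 24, Ryde→Loc-2 63. Service 451; fixed 153; total 604.
(All 15 nonempty subsets were checked; Loc-2 and Loc-4 is lowest.)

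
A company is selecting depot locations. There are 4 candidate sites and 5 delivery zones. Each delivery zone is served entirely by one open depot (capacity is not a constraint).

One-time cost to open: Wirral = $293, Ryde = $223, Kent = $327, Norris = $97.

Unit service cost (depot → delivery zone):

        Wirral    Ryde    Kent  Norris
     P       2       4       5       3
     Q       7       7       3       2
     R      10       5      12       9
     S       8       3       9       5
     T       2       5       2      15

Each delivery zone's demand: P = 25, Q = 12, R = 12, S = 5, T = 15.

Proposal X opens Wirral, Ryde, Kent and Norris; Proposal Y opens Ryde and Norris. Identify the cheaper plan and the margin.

Proposal X: {Wirral, Ryde, Kent, Norris}: P→Wirral 2·25=50, Q→Norris 2·12=24, R→Ryde 5·12=60, S→Ryde 3·5=15, T→Wirral 2·15=30. Service 179; fixed 940; total 1119.
Proposal Y: {Ryde, Norris}: P→Norris 3·25=75, Q→Norris 2·12=24, R→Ryde 5·12=60, S→Ryde 3·5=15, T→Ryde 5·15=75. Service 249; fixed 320; total 569.
Difference: |1119 − 569| = 550.

Proposal Y is cheaper by 550.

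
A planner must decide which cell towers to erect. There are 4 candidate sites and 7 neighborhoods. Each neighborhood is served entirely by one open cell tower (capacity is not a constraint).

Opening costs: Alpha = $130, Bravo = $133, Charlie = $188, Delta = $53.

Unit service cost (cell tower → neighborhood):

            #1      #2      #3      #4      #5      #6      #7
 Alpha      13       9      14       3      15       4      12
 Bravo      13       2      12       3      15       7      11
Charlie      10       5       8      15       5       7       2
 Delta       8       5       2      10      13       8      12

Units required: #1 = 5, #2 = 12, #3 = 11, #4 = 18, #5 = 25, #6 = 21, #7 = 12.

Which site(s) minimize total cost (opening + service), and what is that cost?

Open Alpha, Charlie and Delta; minimum total cost 780.

For any fixed open set, each neighborhood goes to its cheapest open site; total = fixed + service.
{Alpha, Charlie, Delta}: #1→Delta 8·5=40, #2→Charlie 5·12=60, #3→Delta 2·11=22, #4→Alpha 3·18=54, #5→Charlie 5·25=125, #6→Alpha 4·21=84, #7→Charlie 2·12=24. Service 409; fixed 371; total 780.
{Alpha, Charlie}: service 485 + fixed 318 = 803
{Bravo, Charlie, Delta}: service 436 + fixed 374 = 810
{Alpha, Bravo, Charlie, Delta}: #1→Delta 8·5=40, #2→Bravo 2·12=24, #3→Delta 2·11=22, #4→Alpha 3·18=54, #5→Charlie 5·25=125, #6→Alpha 4·21=84, #7→Charlie 2·12=24. Service 373; fixed 504; total 877.
No other subset beats 780.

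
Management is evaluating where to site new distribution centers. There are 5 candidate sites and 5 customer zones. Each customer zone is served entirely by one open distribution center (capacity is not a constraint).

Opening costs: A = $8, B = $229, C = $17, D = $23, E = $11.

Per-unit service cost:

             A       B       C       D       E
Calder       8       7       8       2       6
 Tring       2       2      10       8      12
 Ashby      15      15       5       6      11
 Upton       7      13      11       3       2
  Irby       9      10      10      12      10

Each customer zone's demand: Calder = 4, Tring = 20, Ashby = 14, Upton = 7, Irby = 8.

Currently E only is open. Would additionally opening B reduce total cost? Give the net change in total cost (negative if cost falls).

No — net change +29 (cost rises by 29).

Current service cost with {E}: 512.
Adding B: each customer zone re-picks its cheapest; new service cost 312, saving 200.
Extra fixed cost: 229. Net change = 229 − 200 = 29.
(Totals: 523 → 552.)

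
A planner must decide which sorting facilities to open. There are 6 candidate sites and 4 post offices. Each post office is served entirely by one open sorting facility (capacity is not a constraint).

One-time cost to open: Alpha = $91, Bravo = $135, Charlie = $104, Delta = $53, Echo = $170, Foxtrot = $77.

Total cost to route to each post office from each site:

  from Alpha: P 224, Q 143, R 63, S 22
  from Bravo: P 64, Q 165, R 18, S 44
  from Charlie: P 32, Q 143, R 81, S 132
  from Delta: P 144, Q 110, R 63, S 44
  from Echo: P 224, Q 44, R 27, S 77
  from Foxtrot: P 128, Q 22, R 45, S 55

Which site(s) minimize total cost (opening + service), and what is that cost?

For any fixed open set, each post office goes to its cheapest open site; total = fixed + service.
{Foxtrot}: P→Foxtrot 128, Q→Foxtrot 22, R→Foxtrot 45, S→Foxtrot 55. Service 250; fixed 77; total 327.
{Charlie, Foxtrot}: service 154 + fixed 181 = 335
{Bravo, Foxtrot}: service 148 + fixed 212 = 360
{Alpha, Bravo, Charlie, Delta, Echo, Foxtrot}: service 94 + fixed 630 = 724
No other subset beats 327.

Open Foxtrot only; minimum total cost 327.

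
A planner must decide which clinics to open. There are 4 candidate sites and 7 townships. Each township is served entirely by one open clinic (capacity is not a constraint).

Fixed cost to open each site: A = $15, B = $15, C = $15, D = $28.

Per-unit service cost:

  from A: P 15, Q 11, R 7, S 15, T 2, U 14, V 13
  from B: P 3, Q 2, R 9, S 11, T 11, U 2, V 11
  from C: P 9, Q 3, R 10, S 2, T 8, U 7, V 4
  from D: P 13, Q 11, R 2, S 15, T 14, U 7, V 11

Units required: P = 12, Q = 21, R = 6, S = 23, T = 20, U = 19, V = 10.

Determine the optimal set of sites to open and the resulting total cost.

For any fixed open set, each township goes to its cheapest open site; total = fixed + service.
{A, B, C, D}: P→B 3·12=36, Q→B 2·21=42, R→D 2·6=12, S→C 2·23=46, T→A 2·20=40, U→B 2·19=38, V→C 4·10=40. Service 254; fixed 73; total 327.
{A, B, C}: service 284 + fixed 45 = 329
{B, C, D}: service 374 + fixed 58 = 432
{A}: P→A 15·12=180, Q→A 11·21=231, R→A 7·6=42, S→A 15·23=345, T→A 2·20=40, U→A 14·19=266, V→A 13·10=130. Service 1234; fixed 15; total 1249.
(All 15 nonempty subsets were checked; A, B, C and D is lowest.)

Open A, B, C and D; minimum total cost 327.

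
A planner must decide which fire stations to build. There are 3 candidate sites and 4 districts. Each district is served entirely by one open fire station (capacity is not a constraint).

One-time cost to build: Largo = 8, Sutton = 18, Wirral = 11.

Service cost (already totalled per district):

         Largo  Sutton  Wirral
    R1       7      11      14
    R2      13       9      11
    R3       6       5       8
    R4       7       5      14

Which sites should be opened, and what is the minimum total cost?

Open Largo only; minimum total cost 41.

For any fixed open set, each district goes to its cheapest open site; total = fixed + service.
{Largo}: R1→Largo 7, R2→Largo 13, R3→Largo 6, R4→Largo 7. Service 33; fixed 8; total 41.
{Sutton}: service 30 + fixed 18 = 48
{Largo, Wirral}: R1→Largo 7, R2→Wirral 11, R3→Largo 6, R4→Largo 7. Service 31; fixed 19; total 50.
{Largo, Sutton, Wirral}: R1→Largo 7, R2→Sutton 9, R3→Sutton 5, R4→Sutton 5. Service 26; fixed 37; total 63.
No other subset beats 41.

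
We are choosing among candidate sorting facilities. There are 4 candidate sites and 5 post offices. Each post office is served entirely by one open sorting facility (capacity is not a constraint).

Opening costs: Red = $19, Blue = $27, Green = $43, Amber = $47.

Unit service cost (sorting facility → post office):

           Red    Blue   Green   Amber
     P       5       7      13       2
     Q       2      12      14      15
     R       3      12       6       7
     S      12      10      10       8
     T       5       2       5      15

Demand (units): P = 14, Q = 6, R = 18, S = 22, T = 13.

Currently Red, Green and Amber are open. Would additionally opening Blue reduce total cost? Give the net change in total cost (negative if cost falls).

Current service cost with {Red, Green, Amber}: 335.
Adding Blue: each post office re-picks its cheapest; new service cost 296, saving 39.
Extra fixed cost: 27. Net change = 27 − 39 = -12.
(Totals: 444 → 432.)

Yes — net change −12 (cost falls by 12).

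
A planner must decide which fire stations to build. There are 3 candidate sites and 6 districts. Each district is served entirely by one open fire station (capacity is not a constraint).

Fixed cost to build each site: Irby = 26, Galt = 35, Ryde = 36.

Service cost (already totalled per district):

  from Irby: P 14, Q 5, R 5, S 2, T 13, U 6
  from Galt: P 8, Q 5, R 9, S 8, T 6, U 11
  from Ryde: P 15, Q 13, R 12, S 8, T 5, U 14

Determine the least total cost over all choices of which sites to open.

Minimum total cost: 71

For any fixed open set, each district goes to its cheapest open site; total = fixed + service.
{Irby}: P→Irby 14, Q→Irby 5, R→Irby 5, S→Irby 2, T→Irby 13, U→Irby 6. Service 45; fixed 26; total 71.
{Galt}: service 47 + fixed 35 = 82
{Irby, Galt}: P→Galt 8, Q→Irby 5, R→Irby 5, S→Irby 2, T→Galt 6, U→Irby 6. Service 32; fixed 61; total 93.
{Irby, Galt, Ryde}: P→Galt 8, Q→Irby 5, R→Irby 5, S→Irby 2, T→Ryde 5, U→Irby 6. Service 31; fixed 97; total 128.
(All 7 nonempty subsets were checked; Irby only is lowest.)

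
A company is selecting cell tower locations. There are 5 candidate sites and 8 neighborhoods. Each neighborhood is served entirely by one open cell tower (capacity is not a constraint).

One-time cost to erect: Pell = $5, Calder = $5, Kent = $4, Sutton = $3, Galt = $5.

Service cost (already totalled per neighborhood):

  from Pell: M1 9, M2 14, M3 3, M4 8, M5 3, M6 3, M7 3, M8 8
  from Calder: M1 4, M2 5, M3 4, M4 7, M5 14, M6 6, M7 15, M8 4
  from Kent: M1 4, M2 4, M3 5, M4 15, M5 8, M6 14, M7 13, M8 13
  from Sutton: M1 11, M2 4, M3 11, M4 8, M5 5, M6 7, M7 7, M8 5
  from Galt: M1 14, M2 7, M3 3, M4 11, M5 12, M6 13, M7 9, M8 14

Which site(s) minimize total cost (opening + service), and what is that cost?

For any fixed open set, each neighborhood goes to its cheapest open site; total = fixed + service.
{Pell, Calder}: M1→Calder 4, M2→Calder 5, M3→Pell 3, M4→Calder 7, M5→Pell 3, M6→Pell 3, M7→Pell 3, M8→Calder 4. Service 32; fixed 10; total 42.
{Pell, Calder, Sutton}: service 31 + fixed 13 = 44
{Pell, Calder, Kent}: service 31 + fixed 14 = 45
{Pell, Calder, Kent, Sutton, Galt}: service 31 + fixed 22 = 53
No other subset beats 42.

Open Pell and Calder; minimum total cost 42.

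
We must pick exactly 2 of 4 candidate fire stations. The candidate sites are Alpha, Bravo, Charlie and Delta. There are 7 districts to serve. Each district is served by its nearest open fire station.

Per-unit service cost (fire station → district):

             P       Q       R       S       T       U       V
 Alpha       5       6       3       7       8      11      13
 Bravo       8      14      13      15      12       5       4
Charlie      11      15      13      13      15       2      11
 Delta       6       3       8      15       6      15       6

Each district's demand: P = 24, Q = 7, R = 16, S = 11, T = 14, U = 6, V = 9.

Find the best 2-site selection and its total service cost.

With exactly 2 open, each district uses its cheapest among the chosen.
{Alpha, Bravo}: P→Alpha 5·24=120, Q→Alpha 6·7=42, R→Alpha 3·16=48, S→Alpha 7·11=77, T→Alpha 8·14=112, U→Bravo 5·6=30, V→Bravo 4·9=36. Service cost 465.
{Alpha, Delta}: service cost 470
{Alpha, Charlie}: service cost 510
Among all 6 size-2 choices, {Alpha, Bravo} is lowest.

Choose Alpha and Bravo; total service cost 465.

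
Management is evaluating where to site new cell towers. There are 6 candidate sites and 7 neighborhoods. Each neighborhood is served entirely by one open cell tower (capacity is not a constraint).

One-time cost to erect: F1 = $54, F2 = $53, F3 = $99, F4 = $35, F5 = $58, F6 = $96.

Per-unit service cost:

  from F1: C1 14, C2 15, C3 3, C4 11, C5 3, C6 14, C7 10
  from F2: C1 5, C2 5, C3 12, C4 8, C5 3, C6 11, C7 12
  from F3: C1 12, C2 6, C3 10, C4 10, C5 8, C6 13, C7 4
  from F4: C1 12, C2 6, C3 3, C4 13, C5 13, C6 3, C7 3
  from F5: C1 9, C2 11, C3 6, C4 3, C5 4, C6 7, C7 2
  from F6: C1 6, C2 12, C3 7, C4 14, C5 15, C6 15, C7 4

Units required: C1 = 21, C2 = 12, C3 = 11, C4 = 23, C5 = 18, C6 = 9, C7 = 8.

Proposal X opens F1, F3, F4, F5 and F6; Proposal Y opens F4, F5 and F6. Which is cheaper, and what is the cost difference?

Proposal X: {F1, F3, F4, F5, F6}: C1→F6 6·21=126, C2→F3 6·12=72, C3→F1 3·11=33, C4→F5 3·23=69, C5→F1 3·18=54, C6→F4 3·9=27, C7→F5 2·8=16. Service 397; fixed 342; total 739.
Proposal Y: {F4, F5, F6}: C1→F6 6·21=126, C2→F4 6·12=72, C3→F4 3·11=33, C4→F5 3·23=69, C5→F5 4·18=72, C6→F4 3·9=27, C7→F5 2·8=16. Service 415; fixed 189; total 604.
Difference: |739 − 604| = 135.

Proposal Y is cheaper by 135.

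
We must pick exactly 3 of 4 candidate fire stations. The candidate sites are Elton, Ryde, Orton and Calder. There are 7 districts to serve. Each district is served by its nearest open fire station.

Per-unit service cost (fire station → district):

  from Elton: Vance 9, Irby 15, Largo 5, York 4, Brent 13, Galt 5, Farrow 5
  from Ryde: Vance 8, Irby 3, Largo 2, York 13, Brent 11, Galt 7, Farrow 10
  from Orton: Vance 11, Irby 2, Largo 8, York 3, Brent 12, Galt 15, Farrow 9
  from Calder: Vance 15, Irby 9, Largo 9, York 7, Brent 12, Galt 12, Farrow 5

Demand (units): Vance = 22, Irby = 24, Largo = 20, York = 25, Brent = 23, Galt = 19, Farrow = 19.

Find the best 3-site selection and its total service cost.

With exactly 3 open, each district uses its cheapest among the chosen.
{Elton, Ryde, Orton}: Vance→Ryde 8·22=176, Irby→Orton 2·24=48, Largo→Ryde 2·20=40, York→Orton 3·25=75, Brent→Ryde 11·23=253, Galt→Elton 5·19=95, Farrow→Elton 5·19=95. Service cost 782.
{Ryde, Orton, Calder}: service cost 820
{Elton, Ryde, Calder}: service cost 831
Among all 4 size-3 choices, {Elton, Ryde, Orton} is lowest.

Choose Elton, Ryde and Orton; total service cost 782.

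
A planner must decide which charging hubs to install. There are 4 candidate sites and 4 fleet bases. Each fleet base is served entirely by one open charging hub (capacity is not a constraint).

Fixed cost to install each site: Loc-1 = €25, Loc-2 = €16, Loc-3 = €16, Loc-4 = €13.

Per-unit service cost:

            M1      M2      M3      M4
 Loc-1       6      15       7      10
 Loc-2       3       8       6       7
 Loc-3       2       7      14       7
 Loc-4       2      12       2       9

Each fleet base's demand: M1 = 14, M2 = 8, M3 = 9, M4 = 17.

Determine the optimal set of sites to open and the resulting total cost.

Open Loc-3 and Loc-4; minimum total cost 250.

For any fixed open set, each fleet base goes to its cheapest open site; total = fixed + service.
{Loc-3, Loc-4}: M1→Loc-3 2·14=28, M2→Loc-3 7·8=56, M3→Loc-4 2·9=18, M4→Loc-3 7·17=119. Service 221; fixed 29; total 250.
{Loc-2, Loc-4}: service 229 + fixed 29 = 258
{Loc-2, Loc-3, Loc-4}: service 221 + fixed 45 = 266
{Loc-1, Loc-2, Loc-3, Loc-4}: service 221 + fixed 70 = 291
No other subset beats 250.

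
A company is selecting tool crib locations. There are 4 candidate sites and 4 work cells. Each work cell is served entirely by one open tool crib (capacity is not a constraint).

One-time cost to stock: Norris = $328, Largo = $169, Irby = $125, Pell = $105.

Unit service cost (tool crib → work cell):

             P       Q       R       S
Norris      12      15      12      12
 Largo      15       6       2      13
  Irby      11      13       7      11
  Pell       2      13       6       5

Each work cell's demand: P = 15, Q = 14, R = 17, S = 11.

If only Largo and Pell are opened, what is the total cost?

Each work cell is assigned to its cheapest site among the open ones.
{Largo, Pell}: P→Pell 2·15=30, Q→Largo 6·14=84, R→Largo 2·17=34, S→Pell 5·11=55. Service 203; fixed 274; total 477.

Total cost: 477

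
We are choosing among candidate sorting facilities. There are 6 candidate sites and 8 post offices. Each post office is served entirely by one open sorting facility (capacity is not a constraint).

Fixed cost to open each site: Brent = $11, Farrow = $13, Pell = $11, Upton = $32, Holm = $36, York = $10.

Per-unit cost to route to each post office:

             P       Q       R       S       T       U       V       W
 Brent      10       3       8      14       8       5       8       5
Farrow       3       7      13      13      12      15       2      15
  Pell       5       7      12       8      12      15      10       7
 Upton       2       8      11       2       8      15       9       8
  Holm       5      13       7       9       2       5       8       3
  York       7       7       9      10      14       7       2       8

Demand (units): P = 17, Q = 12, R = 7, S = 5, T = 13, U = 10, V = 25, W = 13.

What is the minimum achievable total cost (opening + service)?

Minimum total cost: 383

For any fixed open set, each post office goes to its cheapest open site; total = fixed + service.
{Brent, Upton, Holm, York}: P→Upton 2·17=34, Q→Brent 3·12=36, R→Holm 7·7=49, S→Upton 2·5=10, T→Holm 2·13=26, U→Brent 5·10=50, V→York 2·25=50, W→Holm 3·13=39. Service 294; fixed 89; total 383.
{Brent, Farrow, Upton, Holm}: service 294 + fixed 92 = 386
{Brent, Pell, Upton, Holm, York}: P→Upton 2·17=34, Q→Brent 3·12=36, R→Holm 7·7=49, S→Upton 2·5=10, T→Holm 2·13=26, U→Brent 5·10=50, V→York 2·25=50, W→Holm 3·13=39. Service 294; fixed 100; total 394.
{Brent, Farrow, Pell, Upton, Holm, York}: P→Upton 2·17=34, Q→Brent 3·12=36, R→Holm 7·7=49, S→Upton 2·5=10, T→Holm 2·13=26, U→Brent 5·10=50, V→Farrow 2·25=50, W→Holm 3·13=39. Service 294; fixed 113; total 407.
No other subset beats 383.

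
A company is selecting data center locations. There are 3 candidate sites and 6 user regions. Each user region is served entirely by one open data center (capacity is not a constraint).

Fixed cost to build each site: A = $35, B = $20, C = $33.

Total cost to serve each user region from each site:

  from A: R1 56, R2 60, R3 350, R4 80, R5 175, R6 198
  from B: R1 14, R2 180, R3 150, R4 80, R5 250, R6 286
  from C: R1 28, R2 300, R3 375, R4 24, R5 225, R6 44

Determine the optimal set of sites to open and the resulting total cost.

Open A, B and C; minimum total cost 555.

For any fixed open set, each user region goes to its cheapest open site; total = fixed + service.
{A, B, C}: R1→B 14, R2→A 60, R3→B 150, R4→C 24, R5→A 175, R6→C 44. Service 467; fixed 88; total 555.
{B, C}: service 637 + fixed 53 = 690
{A, B}: service 677 + fixed 55 = 732
{B}: service 960 + fixed 20 = 980
No other subset beats 555.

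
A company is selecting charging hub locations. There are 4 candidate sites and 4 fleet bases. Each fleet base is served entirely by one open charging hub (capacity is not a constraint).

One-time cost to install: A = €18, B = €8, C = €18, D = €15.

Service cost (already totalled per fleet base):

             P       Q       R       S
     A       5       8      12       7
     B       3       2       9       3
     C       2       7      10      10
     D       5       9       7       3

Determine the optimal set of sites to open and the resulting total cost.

For any fixed open set, each fleet base goes to its cheapest open site; total = fixed + service.
{B}: P→B 3, Q→B 2, R→B 9, S→B 3. Service 17; fixed 8; total 25.
{B, D}: service 15 + fixed 23 = 38
{D}: service 24 + fixed 15 = 39
{A, B, C, D}: service 14 + fixed 59 = 73
No other subset beats 25.

Open B only; minimum total cost 25.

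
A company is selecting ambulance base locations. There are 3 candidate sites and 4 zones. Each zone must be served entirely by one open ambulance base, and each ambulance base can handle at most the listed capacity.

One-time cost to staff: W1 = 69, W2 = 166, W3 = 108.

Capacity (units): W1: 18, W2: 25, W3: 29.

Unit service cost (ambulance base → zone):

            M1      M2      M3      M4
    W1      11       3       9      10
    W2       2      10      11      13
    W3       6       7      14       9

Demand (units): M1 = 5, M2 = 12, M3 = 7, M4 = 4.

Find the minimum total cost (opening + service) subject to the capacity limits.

Open {W3}: M1→W3 6·5=30, M2→W3 7·12=84, M3→W3 14·7=98, M4→W3 9·4=36.
Loads: W3 carries 28/29. Service 248; fixed 108; total 356.
Next best feasible plan costs 377.

Minimum total cost: 356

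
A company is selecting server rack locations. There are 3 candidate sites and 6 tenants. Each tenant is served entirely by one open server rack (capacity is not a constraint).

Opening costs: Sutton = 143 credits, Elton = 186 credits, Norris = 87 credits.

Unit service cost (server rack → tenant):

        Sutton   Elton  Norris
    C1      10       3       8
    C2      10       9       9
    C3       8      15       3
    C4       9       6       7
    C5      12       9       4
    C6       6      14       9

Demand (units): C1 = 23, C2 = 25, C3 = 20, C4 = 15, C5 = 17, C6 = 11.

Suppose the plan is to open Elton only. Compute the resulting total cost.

Total cost: 1177

Each tenant is assigned to its cheapest site among the open ones.
{Elton}: C1→Elton 3·23=69, C2→Elton 9·25=225, C3→Elton 15·20=300, C4→Elton 6·15=90, C5→Elton 9·17=153, C6→Elton 14·11=154. Service 991; fixed 186; total 1177.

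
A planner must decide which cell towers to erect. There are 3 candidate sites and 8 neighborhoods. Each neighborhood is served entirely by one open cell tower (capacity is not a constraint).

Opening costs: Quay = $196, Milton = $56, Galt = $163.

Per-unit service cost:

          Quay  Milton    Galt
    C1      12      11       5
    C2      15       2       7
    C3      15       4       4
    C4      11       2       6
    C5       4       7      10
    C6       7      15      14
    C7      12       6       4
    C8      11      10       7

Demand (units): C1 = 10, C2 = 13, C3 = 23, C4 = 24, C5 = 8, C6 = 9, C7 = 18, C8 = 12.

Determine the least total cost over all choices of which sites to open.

For any fixed open set, each neighborhood goes to its cheapest open site; total = fixed + service.
{Milton}: C1→Milton 11·10=110, C2→Milton 2·13=26, C3→Milton 4·23=92, C4→Milton 2·24=48, C5→Milton 7·8=56, C6→Milton 15·9=135, C7→Milton 6·18=108, C8→Milton 10·12=120. Service 695; fixed 56; total 751.
{Milton, Galt}: C1→Galt 5·10=50, C2→Milton 2·13=26, C3→Milton 4·23=92, C4→Milton 2·24=48, C5→Milton 7·8=56, C6→Galt 14·9=126, C7→Galt 4·18=72, C8→Galt 7·12=84. Service 554; fixed 219; total 773.
{Quay, Milton}: C1→Milton 11·10=110, C2→Milton 2·13=26, C3→Milton 4·23=92, C4→Milton 2·24=48, C5→Quay 4·8=32, C6→Quay 7·9=63, C7→Milton 6·18=108, C8→Milton 10·12=120. Service 599; fixed 252; total 851.
{Quay, Milton, Galt}: service 467 + fixed 415 = 882
No other subset beats 751.

Minimum total cost: 751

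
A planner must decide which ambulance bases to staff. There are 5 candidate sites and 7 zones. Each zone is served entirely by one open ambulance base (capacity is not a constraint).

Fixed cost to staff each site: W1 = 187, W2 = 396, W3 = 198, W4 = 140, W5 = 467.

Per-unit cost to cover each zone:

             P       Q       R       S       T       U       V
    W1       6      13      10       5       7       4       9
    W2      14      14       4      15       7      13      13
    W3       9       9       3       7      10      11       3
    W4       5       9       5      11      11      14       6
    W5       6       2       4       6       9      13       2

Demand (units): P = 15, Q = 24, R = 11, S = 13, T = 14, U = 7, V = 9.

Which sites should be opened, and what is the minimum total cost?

For any fixed open set, each zone goes to its cheapest open site; total = fixed + service.
{W3}: P→W3 9·15=135, Q→W3 9·24=216, R→W3 3·11=33, S→W3 7·13=91, T→W3 10·14=140, U→W3 11·7=77, V→W3 3·9=27. Service 719; fixed 198; total 917.
{W1, W4}: service 591 + fixed 327 = 918
{W4}: service 795 + fixed 140 = 935
{W1, W2, W3, W4, W5}: P→W4 5·15=75, Q→W5 2·24=48, R→W3 3·11=33, S→W1 5·13=65, T→W1 7·14=98, U→W1 4·7=28, V→W5 2·9=18. Service 365; fixed 1388; total 1753.
No other subset beats 917.

Open W3 only; minimum total cost 917.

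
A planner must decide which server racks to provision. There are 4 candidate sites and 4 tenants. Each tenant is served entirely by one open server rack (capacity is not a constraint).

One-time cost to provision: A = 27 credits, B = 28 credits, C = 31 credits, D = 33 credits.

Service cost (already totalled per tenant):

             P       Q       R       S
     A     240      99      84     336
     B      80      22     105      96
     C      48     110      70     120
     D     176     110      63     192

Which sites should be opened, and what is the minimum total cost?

Open B and C; minimum total cost 295.

For any fixed open set, each tenant goes to its cheapest open site; total = fixed + service.
{B, C}: P→C 48, Q→B 22, R→C 70, S→B 96. Service 236; fixed 59; total 295.
{B, C, D}: service 229 + fixed 92 = 321
{A, B, C}: service 236 + fixed 86 = 322
{A, B, C, D}: service 229 + fixed 119 = 348
(All 15 nonempty subsets were checked; B and C is lowest.)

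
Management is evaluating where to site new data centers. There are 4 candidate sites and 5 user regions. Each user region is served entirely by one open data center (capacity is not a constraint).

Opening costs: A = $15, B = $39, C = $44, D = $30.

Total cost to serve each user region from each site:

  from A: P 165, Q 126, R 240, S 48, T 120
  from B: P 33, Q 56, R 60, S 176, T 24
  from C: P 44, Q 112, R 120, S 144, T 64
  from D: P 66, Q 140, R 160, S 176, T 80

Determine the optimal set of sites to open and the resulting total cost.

For any fixed open set, each user region goes to its cheapest open site; total = fixed + service.
{A, B}: P→B 33, Q→B 56, R→B 60, S→A 48, T→B 24. Service 221; fixed 54; total 275.
{A, B, D}: service 221 + fixed 84 = 305
{A, B, C}: P→B 33, Q→B 56, R→B 60, S→A 48, T→B 24. Service 221; fixed 98; total 319.
{A, B, C, D}: P→B 33, Q→B 56, R→B 60, S→A 48, T→B 24. Service 221; fixed 128; total 349.
(All 15 nonempty subsets were checked; A and B is lowest.)

Open A and B; minimum total cost 275.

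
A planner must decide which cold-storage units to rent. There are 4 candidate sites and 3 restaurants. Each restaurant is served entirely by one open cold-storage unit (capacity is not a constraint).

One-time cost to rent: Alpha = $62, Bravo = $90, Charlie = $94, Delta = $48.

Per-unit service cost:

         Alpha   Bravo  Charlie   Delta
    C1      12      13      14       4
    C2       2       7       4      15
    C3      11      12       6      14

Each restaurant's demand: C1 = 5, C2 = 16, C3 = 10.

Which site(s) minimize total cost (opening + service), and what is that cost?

For any fixed open set, each restaurant goes to its cheapest open site; total = fixed + service.
{Alpha}: C1→Alpha 12·5=60, C2→Alpha 2·16=32, C3→Alpha 11·10=110. Service 202; fixed 62; total 264.
{Alpha, Delta}: C1→Delta 4·5=20, C2→Alpha 2·16=32, C3→Alpha 11·10=110. Service 162; fixed 110; total 272.
{Charlie, Delta}: C1→Delta 4·5=20, C2→Charlie 4·16=64, C3→Charlie 6·10=60. Service 144; fixed 142; total 286.
{Alpha, Bravo, Charlie, Delta}: service 112 + fixed 294 = 406
(All 15 nonempty subsets were checked; Alpha only is lowest.)

Open Alpha only; minimum total cost 264.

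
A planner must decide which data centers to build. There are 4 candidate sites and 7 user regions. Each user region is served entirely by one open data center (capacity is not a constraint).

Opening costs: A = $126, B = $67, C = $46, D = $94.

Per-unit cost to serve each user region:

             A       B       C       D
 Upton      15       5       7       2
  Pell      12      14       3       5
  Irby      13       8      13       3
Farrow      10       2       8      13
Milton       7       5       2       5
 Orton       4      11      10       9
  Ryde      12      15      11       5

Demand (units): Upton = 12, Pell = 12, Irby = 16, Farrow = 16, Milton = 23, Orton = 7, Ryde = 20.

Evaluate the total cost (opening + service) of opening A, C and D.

Total cost: 676

Each user region is assigned to its cheapest site among the open ones.
{A, C, D}: Upton→D 2·12=24, Pell→C 3·12=36, Irby→D 3·16=48, Farrow→C 8·16=128, Milton→C 2·23=46, Orton→A 4·7=28, Ryde→D 5·20=100. Service 410; fixed 266; total 676.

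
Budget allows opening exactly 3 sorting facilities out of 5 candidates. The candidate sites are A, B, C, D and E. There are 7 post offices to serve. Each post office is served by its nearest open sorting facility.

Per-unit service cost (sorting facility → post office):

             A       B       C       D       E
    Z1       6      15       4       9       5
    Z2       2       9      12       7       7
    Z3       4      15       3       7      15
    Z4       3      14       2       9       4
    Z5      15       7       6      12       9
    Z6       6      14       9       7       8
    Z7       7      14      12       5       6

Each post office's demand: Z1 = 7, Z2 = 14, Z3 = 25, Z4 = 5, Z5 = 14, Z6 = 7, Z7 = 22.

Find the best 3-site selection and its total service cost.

Choose A, C and D; total service cost 377.

With exactly 3 open, each post office uses its cheapest among the chosen.
{A, C, D}: Z1→C 4·7=28, Z2→A 2·14=28, Z3→C 3·25=75, Z4→C 2·5=10, Z5→C 6·14=84, Z6→A 6·7=42, Z7→D 5·22=110. Service cost 377.
{A, C, E}: service cost 399
{A, B, C}: service cost 421
Among all 10 size-3 choices, {A, C, D} is lowest.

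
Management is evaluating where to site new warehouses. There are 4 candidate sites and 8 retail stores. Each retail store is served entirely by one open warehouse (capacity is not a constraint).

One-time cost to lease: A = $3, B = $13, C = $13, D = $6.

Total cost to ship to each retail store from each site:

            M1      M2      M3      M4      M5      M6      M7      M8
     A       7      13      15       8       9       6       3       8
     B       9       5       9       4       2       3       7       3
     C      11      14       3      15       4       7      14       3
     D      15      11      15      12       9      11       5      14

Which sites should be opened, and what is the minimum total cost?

Open A and B; minimum total cost 52.

For any fixed open set, each retail store goes to its cheapest open site; total = fixed + service.
{A, B}: M1→A 7, M2→B 5, M3→B 9, M4→B 4, M5→B 2, M6→B 3, M7→A 3, M8→B 3. Service 36; fixed 16; total 52.
{B}: M1→B 9, M2→B 5, M3→B 9, M4→B 4, M5→B 2, M6→B 3, M7→B 7, M8→B 3. Service 42; fixed 13; total 55.
{A, B, D}: service 36 + fixed 22 = 58
{A, B, C, D}: service 30 + fixed 35 = 65
(All 15 nonempty subsets were checked; A and B is lowest.)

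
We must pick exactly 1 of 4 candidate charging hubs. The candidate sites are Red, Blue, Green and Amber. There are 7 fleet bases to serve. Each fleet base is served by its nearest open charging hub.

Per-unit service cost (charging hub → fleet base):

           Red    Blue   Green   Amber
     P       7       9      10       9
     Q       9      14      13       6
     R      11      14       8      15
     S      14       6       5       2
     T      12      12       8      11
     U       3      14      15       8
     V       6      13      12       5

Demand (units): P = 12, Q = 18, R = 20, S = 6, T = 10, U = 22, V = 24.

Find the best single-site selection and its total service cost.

With exactly 1 open, each fleet base uses its cheapest among the chosen.
{Red}: P→Red 7·12=84, Q→Red 9·18=162, R→Red 11·20=220, S→Red 14·6=84, T→Red 12·10=120, U→Red 3·22=66, V→Red 6·24=144. Service cost 880.
{Amber}: service cost 934
{Green}: service cost 1242
Among all 4 size-1 choices, {Red} is lowest.

Choose Red only; total service cost 880.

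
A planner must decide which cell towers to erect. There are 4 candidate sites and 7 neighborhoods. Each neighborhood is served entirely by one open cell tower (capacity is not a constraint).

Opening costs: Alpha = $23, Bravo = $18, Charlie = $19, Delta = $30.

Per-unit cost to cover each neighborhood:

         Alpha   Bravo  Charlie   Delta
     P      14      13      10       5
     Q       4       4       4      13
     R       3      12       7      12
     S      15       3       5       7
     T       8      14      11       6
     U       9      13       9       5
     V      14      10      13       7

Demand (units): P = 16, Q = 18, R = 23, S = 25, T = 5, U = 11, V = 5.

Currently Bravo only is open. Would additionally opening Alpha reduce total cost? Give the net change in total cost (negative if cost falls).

Yes — net change −258 (cost falls by 258).

Current service cost with {Bravo}: 894.
Adding Alpha: each neighborhood re-picks its cheapest; new service cost 613, saving 281.
Extra fixed cost: 23. Net change = 23 − 281 = -258.
(Totals: 912 → 654.)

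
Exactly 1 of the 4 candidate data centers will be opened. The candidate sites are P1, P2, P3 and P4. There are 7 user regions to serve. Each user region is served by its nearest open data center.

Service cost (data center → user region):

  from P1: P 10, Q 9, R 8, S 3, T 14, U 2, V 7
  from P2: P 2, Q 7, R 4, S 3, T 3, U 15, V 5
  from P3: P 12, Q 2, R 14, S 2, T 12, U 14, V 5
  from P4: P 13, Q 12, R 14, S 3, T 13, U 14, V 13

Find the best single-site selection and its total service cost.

Choose P2 only; total service cost 39.

With exactly 1 open, each user region uses its cheapest among the chosen.
{P2}: P→P2 2, Q→P2 7, R→P2 4, S→P2 3, T→P2 3, U→P2 15, V→P2 5. Service cost 39.
{P1}: service cost 53
{P3}: service cost 61
Among all 4 size-1 choices, {P2} is lowest.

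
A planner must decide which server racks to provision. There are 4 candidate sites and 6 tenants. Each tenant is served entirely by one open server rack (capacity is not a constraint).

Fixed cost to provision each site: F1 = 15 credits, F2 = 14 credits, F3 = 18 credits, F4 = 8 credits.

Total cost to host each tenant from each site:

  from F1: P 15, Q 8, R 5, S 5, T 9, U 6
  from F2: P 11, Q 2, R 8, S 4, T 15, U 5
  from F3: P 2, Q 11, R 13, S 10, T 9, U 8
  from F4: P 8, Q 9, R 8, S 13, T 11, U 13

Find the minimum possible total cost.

Minimum total cost: 59

For any fixed open set, each tenant goes to its cheapest open site; total = fixed + service.
{F2}: P→F2 11, Q→F2 2, R→F2 8, S→F2 4, T→F2 15, U→F2 5. Service 45; fixed 14; total 59.
{F2, F4}: service 38 + fixed 22 = 60
{F2, F3}: service 30 + fixed 32 = 62
{F1, F2, F3, F4}: service 27 + fixed 55 = 82
No other subset beats 59.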